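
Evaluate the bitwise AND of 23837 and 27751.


0b101110100011101 & 0b110110001100111 = 0b100110000000101 = 19461

19461


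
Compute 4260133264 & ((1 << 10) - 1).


4260133264 & 1023 = 400

400


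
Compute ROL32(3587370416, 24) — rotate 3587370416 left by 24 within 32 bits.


Rotate 0b11010101110100101110110110110000 left by 24 (32-bit) = 0b10110000110101011101001011101101 = 2966803181

2966803181


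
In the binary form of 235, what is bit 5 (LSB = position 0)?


0b11101011, position 5 = 1

1


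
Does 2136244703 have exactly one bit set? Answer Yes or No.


0b1111111010101001000000111011111. Multiple bits set => No

No


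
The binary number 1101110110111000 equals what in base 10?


1101110110111000 in decimal = 56760

56760


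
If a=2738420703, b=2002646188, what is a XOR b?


2738420703 ^ 2002646188 = 3563392883

3563392883


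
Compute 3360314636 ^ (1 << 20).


3360314636 ^ (1 << 20) = 3360314636 ^ 1048576 = 3361363212

3361363212


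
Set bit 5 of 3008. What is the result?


3008 | (1 << 5) = 3008 | 32 = 3040

3040


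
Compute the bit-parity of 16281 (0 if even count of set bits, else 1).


0b11111110011001 has 10 ones => parity 0

0


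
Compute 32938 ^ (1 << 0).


32938 ^ (1 << 0) = 32938 ^ 1 = 32939

32939


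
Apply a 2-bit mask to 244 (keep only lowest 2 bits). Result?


244 & 3 = 0

0


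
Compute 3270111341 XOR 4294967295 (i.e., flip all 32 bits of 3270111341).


3270111341 ^ 4294967295 = 1024855954

1024855954


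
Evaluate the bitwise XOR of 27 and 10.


0b11011 ^ 0b1010 = 0b10001 = 17

17


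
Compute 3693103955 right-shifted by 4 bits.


0b11011100001000000100101101010011 >> 4 = 0b1101110000100000010010110101 = 230818997

230818997


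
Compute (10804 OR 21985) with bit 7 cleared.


Step 1: 10804 | 21985 = 32757
Step 2: 32757 & ~(1 << 7) = 32629

32629


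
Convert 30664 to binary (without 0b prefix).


30664 = 111011111001000 in binary

111011111001000


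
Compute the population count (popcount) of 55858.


0b1101101000110010 has 8 set bits

8


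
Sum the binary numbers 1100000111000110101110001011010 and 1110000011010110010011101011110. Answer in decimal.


1100000111000110101110001011010 + 1110000011010110010011101011110 = 11010001010011101000001110111000 = 3511583672

3511583672


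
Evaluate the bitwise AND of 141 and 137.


0b10001101 & 0b10001001 = 0b10001001 = 137

137


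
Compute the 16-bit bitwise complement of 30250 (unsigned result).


~0b111011000101010 = 0b1000100111010101 = 35285 (16-bit unsigned)

35285


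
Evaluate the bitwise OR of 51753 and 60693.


0b1100101000101001 | 0b1110110100010101 = 0b1110111100111101 = 61245

61245


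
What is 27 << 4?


0b11011 << 4 = 0b110110000 = 432

432


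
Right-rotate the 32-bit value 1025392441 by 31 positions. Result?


Rotate 0b111101000111100011111100111001 right by 31 (32-bit) = 0b1111010001111000111111001110010 = 2050784882

2050784882


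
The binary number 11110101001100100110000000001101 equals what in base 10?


11110101001100100110000000001101 in decimal = 4113719309

4113719309


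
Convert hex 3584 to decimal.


3584 hex = 13700 decimal

13700


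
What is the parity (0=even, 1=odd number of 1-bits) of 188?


0b10111100 has 5 ones => parity 1

1


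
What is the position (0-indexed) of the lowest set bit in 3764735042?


0b11100000011001010100110001000010. Lowest set bit at position 1

1


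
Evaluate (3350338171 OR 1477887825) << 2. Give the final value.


Step 1: 3350338171 | 1477887825 = 3753303931
Step 2: 3753303931 << 2 = 15013215724

15013215724


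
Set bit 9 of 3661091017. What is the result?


3661091017 | (1 << 9) = 3661091017 | 512 = 3661091529

3661091529


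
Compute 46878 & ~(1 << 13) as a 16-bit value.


46878 & ~(1 << 13) = 38686

38686


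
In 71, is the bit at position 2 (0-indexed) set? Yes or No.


0b1000111, bit 2 = 1. Yes

Yes


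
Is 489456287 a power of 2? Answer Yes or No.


0b11101001011001000001010011111. Multiple bits set => No

No


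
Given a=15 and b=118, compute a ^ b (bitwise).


15 ^ 118 = 121

121


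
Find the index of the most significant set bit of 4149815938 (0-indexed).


0b11110111010110010010101010000010. Highest set bit at position 31

31


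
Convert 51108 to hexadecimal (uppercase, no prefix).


51108 = C7A4 hex

C7A4


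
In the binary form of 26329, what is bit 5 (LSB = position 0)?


0b110011011011001, position 5 = 0

0


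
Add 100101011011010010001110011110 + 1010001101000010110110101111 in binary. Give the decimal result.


100101011011010010001110011110 + 1010001101000010110110101111 = 101111101000010101000101001101 = 799101261

799101261


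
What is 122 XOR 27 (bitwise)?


0b1111010 ^ 0b11011 = 0b1100001 = 97

97


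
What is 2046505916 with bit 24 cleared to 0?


2046505916 & ~(1 << 24) = 2029728700

2029728700


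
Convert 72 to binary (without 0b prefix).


72 = 1001000 in binary

1001000


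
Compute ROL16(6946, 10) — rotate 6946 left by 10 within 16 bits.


Rotate 0b1101100100010 left by 10 (16-bit) = 0b1000100001101100 = 34924

34924


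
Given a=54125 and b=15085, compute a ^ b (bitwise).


54125 ^ 15085 = 59776

59776


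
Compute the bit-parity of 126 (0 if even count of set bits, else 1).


0b1111110 has 6 ones => parity 0

0


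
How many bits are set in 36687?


0b1000111101001111 has 10 set bits

10


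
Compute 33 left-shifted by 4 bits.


0b100001 << 4 = 0b1000010000 = 528

528


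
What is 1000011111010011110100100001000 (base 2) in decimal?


1000011111010011110100100001000 in decimal = 1139403016

1139403016


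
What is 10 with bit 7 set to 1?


10 | (1 << 7) = 10 | 128 = 138

138


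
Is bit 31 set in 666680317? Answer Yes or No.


0b100111101111001011101111111101, bit 31 = 0. No

No


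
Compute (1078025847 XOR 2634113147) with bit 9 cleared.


Step 1: 1078025847 ^ 2634113147 = 3711974924
Step 2: 3711974924 & ~(1 << 9) = 3711974412

3711974412


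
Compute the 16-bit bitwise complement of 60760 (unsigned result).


~0b1110110101011000 = 0b1001010100111 = 4775 (16-bit unsigned)

4775


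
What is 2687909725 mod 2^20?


2687909725 & 1048575 = 409437

409437


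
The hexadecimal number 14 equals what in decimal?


14 hex = 20 decimal

20


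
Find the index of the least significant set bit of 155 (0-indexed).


0b10011011. Lowest set bit at position 0

0


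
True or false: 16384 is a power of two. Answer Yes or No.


0b100000000000000. Only one bit set => Yes

Yes


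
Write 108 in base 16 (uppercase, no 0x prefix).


108 = 6C hex

6C


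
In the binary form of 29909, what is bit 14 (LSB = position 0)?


0b111010011010101, position 14 = 1

1


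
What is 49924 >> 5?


0b1100001100000100 >> 5 = 0b11000011000 = 1560

1560


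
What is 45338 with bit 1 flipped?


45338 ^ (1 << 1) = 45338 ^ 2 = 45336

45336


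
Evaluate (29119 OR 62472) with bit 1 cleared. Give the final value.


Step 1: 29119 | 62472 = 62911
Step 2: 62911 & ~(1 << 1) = 62909

62909


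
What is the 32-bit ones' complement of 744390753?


744390753 ^ 4294967295 = 3550576542

3550576542


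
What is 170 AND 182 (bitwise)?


0b10101010 & 0b10110110 = 0b10100010 = 162

162


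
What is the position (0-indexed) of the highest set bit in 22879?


0b101100101011111. Highest set bit at position 14

14


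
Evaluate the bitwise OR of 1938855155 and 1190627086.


0b1110011100100001001010011110011 | 0b1000110111101111000011100001110 = 0b1110111111101111001011111111111 = 2012715007

2012715007


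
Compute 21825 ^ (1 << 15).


21825 ^ (1 << 15) = 21825 ^ 32768 = 54593

54593


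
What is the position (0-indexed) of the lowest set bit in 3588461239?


0b11010101111000111001001010110111. Lowest set bit at position 0

0


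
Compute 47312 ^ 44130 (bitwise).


0b1011100011010000 ^ 0b1010110001100010 = 0b1010010110010 = 5298

5298


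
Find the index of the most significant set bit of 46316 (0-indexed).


0b1011010011101100. Highest set bit at position 15

15


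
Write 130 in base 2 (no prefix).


130 = 10000010 in binary

10000010


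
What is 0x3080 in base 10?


3080 hex = 12416 decimal

12416


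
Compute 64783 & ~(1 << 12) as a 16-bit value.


64783 & ~(1 << 12) = 60687

60687


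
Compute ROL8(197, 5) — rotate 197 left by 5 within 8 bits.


Rotate 0b11000101 left by 5 (8-bit) = 0b10111000 = 184

184


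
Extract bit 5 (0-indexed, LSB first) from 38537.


0b1001011010001001, position 5 = 0

0


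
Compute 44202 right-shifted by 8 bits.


0b1010110010101010 >> 8 = 0b10101100 = 172

172


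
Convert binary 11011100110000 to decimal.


11011100110000 in decimal = 14128

14128


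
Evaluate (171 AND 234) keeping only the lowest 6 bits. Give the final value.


Step 1: 171 & 234 = 170
Step 2: 170 & 63 = 42

42


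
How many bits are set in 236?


0b11101100 has 5 set bits

5


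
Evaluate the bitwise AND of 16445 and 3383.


0b100000000111101 & 0b110100110111 = 0b110101 = 53

53


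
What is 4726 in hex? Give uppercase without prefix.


4726 = 1276 hex

1276


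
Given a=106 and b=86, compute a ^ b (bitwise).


106 ^ 86 = 60

60


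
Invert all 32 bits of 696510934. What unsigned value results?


696510934 ^ 4294967295 = 3598456361

3598456361


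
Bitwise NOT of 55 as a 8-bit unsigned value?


~0b110111 = 0b11001000 = 200 (8-bit unsigned)

200


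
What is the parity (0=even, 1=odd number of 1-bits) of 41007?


0b1010000000101111 has 7 ones => parity 1

1


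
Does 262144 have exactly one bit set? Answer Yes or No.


0b1000000000000000000. Only one bit set => Yes

Yes


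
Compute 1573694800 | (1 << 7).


1573694800 | (1 << 7) = 1573694800 | 128 = 1573694928

1573694928


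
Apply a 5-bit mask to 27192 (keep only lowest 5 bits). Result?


27192 & 31 = 24

24


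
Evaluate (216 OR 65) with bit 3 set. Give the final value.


Step 1: 216 | 65 = 217
Step 2: 217 | (1 << 3) = 217 | 8 = 217

217


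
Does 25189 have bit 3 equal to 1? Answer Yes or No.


0b110001001100101, bit 3 = 0. No

No


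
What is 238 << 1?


0b11101110 << 1 = 0b111011100 = 476

476


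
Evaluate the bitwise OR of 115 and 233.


0b1110011 | 0b11101001 = 0b11111011 = 251

251


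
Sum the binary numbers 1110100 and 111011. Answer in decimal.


1110100 + 111011 = 10101111 = 175

175


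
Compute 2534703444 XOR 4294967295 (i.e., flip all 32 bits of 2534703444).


2534703444 ^ 4294967295 = 1760263851

1760263851


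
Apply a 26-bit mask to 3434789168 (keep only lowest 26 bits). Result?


3434789168 & 67108863 = 12237104

12237104


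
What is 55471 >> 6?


0b1101100010101111 >> 6 = 0b1101100010 = 866

866


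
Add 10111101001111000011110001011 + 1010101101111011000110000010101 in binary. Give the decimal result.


10111101001111000011110001011 + 1010101101111011000110000010101 = 1101101011001010001001110100000 = 1835340704

1835340704


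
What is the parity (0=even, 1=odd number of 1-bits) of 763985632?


0b101101100010010111111011100000 has 16 ones => parity 0

0


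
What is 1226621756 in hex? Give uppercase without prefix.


1226621756 = 491CC33C hex

491CC33C


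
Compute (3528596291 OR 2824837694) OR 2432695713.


Step 1: 3528596291 | 2824837694 = 4200569727
Step 2: 4200569727 | 2432695713 = 4211081215

4211081215


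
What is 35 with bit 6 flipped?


35 ^ (1 << 6) = 35 ^ 64 = 99

99


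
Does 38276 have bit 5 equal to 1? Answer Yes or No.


0b1001010110000100, bit 5 = 0. No

No


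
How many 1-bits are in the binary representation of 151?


0b10010111 has 5 set bits

5


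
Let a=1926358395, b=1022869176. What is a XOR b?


1926358395 ^ 1022869176 = 1311136707

1311136707


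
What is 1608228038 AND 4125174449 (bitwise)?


0b1011111110110111001110011000110 & 0b11110101111000010010101010110001 = 0b1010101110000010000100010000000 = 1438713984

1438713984


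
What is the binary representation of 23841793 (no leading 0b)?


23841793 = 1011010111100110000000001 in binary

1011010111100110000000001


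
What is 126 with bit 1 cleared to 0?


126 & ~(1 << 1) = 124

124


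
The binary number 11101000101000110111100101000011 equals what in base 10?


11101000101000110111100101000011 in decimal = 3903027523

3903027523


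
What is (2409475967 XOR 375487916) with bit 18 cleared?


Step 1: 2409475967 ^ 375487916 = 2583483091
Step 2: 2583483091 & ~(1 << 18) = 2583220947

2583220947


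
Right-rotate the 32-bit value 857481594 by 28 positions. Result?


Rotate 0b110011000111000010000101111010 right by 28 (32-bit) = 0b110001110000100001011110100011 = 834803619

834803619


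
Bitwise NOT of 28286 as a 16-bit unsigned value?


~0b110111001111110 = 0b1001000110000001 = 37249 (16-bit unsigned)

37249


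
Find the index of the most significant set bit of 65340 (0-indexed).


0b1111111100111100. Highest set bit at position 15

15


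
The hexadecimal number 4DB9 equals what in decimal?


4DB9 hex = 19897 decimal

19897


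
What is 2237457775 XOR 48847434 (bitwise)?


0b10000101010111001110010101101111 ^ 0b10111010010101101001001010 = 0b10000111101101011011111100100101 = 2276835109

2276835109


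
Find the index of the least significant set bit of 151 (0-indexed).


0b10010111. Lowest set bit at position 0

0


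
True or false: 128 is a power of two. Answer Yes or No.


0b10000000. Only one bit set => Yes

Yes


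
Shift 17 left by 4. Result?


0b10001 << 4 = 0b100010000 = 272

272


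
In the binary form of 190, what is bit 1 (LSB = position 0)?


0b10111110, position 1 = 1

1


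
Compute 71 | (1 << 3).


71 | (1 << 3) = 71 | 8 = 79

79


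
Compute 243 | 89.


0b11110011 | 0b1011001 = 0b11111011 = 251

251


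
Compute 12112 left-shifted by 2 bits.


0b10111101010000 << 2 = 0b1011110101000000 = 48448

48448


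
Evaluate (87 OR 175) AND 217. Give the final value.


Step 1: 87 | 175 = 255
Step 2: 255 & 217 = 217

217


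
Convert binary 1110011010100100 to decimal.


1110011010100100 in decimal = 59044

59044


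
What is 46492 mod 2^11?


46492 & 2047 = 1436

1436


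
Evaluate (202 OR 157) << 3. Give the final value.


Step 1: 202 | 157 = 223
Step 2: 223 << 3 = 1784

1784


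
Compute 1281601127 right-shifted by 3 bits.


0b1001100011000111010111001100111 >> 3 = 0b1001100011000111010111001100 = 160200140

160200140


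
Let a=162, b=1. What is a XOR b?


162 ^ 1 = 163

163


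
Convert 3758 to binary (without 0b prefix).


3758 = 111010101110 in binary

111010101110


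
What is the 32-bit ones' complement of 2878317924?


2878317924 ^ 4294967295 = 1416649371

1416649371


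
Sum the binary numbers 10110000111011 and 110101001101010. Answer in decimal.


10110000111011 + 110101001101010 = 1001011010100101 = 38565

38565


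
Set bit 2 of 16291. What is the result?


16291 | (1 << 2) = 16291 | 4 = 16295

16295


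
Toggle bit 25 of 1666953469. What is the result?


1666953469 ^ (1 << 25) = 1666953469 ^ 33554432 = 1633399037

1633399037


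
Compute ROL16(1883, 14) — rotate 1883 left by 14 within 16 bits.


Rotate 0b11101011011 left by 14 (16-bit) = 0b1100000111010110 = 49622

49622


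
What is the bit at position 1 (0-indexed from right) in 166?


0b10100110, position 1 = 1

1


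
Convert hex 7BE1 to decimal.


7BE1 hex = 31713 decimal

31713


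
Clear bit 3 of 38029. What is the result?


38029 & ~(1 << 3) = 38021

38021


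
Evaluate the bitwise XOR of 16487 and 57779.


0b100000001100111 ^ 0b1110000110110011 = 0b1010000111010100 = 41428

41428


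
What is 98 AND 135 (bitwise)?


0b1100010 & 0b10000111 = 0b10 = 2

2


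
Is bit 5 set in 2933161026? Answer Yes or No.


0b10101110110101000111110001000010, bit 5 = 0. No

No


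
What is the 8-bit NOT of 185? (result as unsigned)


~0b10111001 = 0b1000110 = 70 (8-bit unsigned)

70


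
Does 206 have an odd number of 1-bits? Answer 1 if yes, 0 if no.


0b11001110 has 5 ones => parity 1

1


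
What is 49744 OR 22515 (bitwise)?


0b1100001001010000 | 0b101011111110011 = 0b1101011111110011 = 55283

55283


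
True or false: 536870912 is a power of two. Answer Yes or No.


0b100000000000000000000000000000. Only one bit set => Yes

Yes


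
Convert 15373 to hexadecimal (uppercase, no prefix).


15373 = 3C0D hex

3C0D


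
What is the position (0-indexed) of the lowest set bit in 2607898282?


0b10011011011100010101111010101010. Lowest set bit at position 1

1


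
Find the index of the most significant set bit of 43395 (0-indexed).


0b1010100110000011. Highest set bit at position 15

15


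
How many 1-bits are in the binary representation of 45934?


0b1011001101101110 has 10 set bits

10


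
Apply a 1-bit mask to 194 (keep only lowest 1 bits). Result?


194 & 1 = 0

0


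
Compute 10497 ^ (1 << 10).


10497 ^ (1 << 10) = 10497 ^ 1024 = 11521

11521


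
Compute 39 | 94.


0b100111 | 0b1011110 = 0b1111111 = 127

127


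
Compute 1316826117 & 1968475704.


0b1001110011111010010110000000101 & 0b1110101010101001000111000111000 = 0b1000100010101000000110000000000 = 1146358784

1146358784


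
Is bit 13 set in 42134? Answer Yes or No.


0b1010010010010110, bit 13 = 1. Yes

Yes


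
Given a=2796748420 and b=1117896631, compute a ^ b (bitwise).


2796748420 ^ 1117896631 = 3826467123

3826467123


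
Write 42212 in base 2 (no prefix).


42212 = 1010010011100100 in binary

1010010011100100


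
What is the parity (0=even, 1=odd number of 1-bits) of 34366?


0b1000011000111110 has 8 ones => parity 0

0


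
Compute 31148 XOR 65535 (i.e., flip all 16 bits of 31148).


31148 ^ 65535 = 34387

34387


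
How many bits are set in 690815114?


0b101001001011010000000010001010 has 10 set bits

10


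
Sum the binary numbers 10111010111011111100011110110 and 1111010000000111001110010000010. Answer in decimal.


10111010111011111100011110110 + 1111010000000111001110010000010 = 10010001011000011001010101111000 = 2439091576

2439091576


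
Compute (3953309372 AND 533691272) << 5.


Step 1: 3953309372 & 533691272 = 193081992
Step 2: 193081992 << 5 = 6178623744

6178623744


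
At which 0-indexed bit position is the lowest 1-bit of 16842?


0b100000111001010. Lowest set bit at position 1

1


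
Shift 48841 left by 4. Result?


0b1011111011001001 << 4 = 0b10111110110010010000 = 781456

781456


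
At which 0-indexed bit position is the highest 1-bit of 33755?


0b1000001111011011. Highest set bit at position 15

15


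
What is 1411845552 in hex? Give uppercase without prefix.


1411845552 = 54270DB0 hex

54270DB0


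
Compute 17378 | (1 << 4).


17378 | (1 << 4) = 17378 | 16 = 17394

17394


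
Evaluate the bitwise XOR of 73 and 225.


0b1001001 ^ 0b11100001 = 0b10101000 = 168

168


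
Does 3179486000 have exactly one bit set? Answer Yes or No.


0b10111101100000110001101100110000. Multiple bits set => No

No


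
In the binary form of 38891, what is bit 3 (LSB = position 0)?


0b1001011111101011, position 3 = 1

1


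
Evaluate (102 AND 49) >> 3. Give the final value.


Step 1: 102 & 49 = 32
Step 2: 32 >> 3 = 4

4


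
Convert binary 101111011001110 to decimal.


101111011001110 in decimal = 24270

24270


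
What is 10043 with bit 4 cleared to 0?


10043 & ~(1 << 4) = 10027

10027


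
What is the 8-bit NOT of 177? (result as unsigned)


~0b10110001 = 0b1001110 = 78 (8-bit unsigned)

78


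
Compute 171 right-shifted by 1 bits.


0b10101011 >> 1 = 0b1010101 = 85

85


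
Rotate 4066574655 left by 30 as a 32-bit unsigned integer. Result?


Rotate 0b11110010011000110000000100111111 left by 30 (32-bit) = 0b11111100100110001100000001001111 = 4237869135

4237869135


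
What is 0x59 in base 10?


59 hex = 89 decimal

89


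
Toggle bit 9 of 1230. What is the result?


1230 ^ (1 << 9) = 1230 ^ 512 = 1742

1742


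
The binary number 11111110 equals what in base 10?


11111110 in decimal = 254

254


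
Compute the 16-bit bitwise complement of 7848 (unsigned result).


~0b1111010101000 = 0b1110000101010111 = 57687 (16-bit unsigned)

57687


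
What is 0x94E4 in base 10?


94E4 hex = 38116 decimal

38116


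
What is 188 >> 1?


0b10111100 >> 1 = 0b1011110 = 94

94


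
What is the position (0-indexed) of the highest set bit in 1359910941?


0b1010001000011101001100000011101. Highest set bit at position 30

30


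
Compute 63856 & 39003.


0b1111100101110000 & 0b1001100001011011 = 0b1001100001010000 = 38992

38992


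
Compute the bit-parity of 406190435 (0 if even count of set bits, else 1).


0b11000001101011111100101100011 has 16 ones => parity 0

0


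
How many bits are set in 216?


0b11011000 has 4 set bits

4


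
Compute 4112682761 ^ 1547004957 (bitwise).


0b11110101001000101000111100001001 ^ 0b1011100001101010110110000011101 = 0b10101001000101111110001100010100 = 2836914964

2836914964


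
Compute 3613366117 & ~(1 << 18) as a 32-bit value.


3613366117 & ~(1 << 18) = 3613103973

3613103973


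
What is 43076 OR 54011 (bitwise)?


0b1010100001000100 | 0b1101001011111011 = 0b1111101011111111 = 64255

64255


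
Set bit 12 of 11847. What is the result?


11847 | (1 << 12) = 11847 | 4096 = 15943

15943


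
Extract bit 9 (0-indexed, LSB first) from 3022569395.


0b10110100001010001011111110110011, position 9 = 1

1


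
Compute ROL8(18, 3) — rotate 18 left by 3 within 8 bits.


Rotate 0b10010 left by 3 (8-bit) = 0b10010000 = 144

144


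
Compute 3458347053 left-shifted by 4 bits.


0b11001110001000100011000000101101 << 4 = 0b110011100010001000110000001011010000 = 55333552848

55333552848


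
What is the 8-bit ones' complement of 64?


64 ^ 255 = 191

191


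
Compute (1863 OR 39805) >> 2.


Step 1: 1863 | 39805 = 40831
Step 2: 40831 >> 2 = 10207

10207


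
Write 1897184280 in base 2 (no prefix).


1897184280 = 1110001000101001011110000011000 in binary

1110001000101001011110000011000


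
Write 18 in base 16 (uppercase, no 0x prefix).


18 = 12 hex

12


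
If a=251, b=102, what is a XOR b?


251 ^ 102 = 157

157


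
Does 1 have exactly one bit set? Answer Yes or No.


0b1. Only one bit set => Yes

Yes


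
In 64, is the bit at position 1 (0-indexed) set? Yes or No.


0b1000000, bit 1 = 0. No

No


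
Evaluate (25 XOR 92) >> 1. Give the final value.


Step 1: 25 ^ 92 = 69
Step 2: 69 >> 1 = 34

34


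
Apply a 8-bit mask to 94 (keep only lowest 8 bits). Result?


94 & 255 = 94

94


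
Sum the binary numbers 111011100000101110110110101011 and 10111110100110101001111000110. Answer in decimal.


111011100000101110110110101011 + 10111110100110101001111000110 = 1010011010101100100000101110001 = 1398161777

1398161777


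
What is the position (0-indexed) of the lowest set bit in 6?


0b110. Lowest set bit at position 1

1


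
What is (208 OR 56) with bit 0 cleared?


Step 1: 208 | 56 = 248
Step 2: 248 & ~(1 << 0) = 248

248


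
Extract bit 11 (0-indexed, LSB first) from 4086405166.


0b11110011100100011001100000101110, position 11 = 1

1


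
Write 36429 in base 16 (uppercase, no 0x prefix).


36429 = 8E4D hex

8E4D


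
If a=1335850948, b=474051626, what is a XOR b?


1335850948 ^ 474051626 = 1407058926

1407058926


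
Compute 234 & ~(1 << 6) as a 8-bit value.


234 & ~(1 << 6) = 170

170


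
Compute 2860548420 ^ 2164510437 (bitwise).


0b10101010100000001000000101000100 ^ 0b10000001000000111100111011100101 = 0b101011100000110100111110100001 = 730025889

730025889


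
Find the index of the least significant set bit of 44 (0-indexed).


0b101100. Lowest set bit at position 2

2


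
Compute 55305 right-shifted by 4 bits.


0b1101100000001001 >> 4 = 0b110110000000 = 3456

3456


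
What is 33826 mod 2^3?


33826 & 7 = 2

2


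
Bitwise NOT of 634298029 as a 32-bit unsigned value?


~0b100101110011101001111010101101 = 0b11011010001100010110000101010010 = 3660669266 (32-bit unsigned)

3660669266


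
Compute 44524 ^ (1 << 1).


44524 ^ (1 << 1) = 44524 ^ 2 = 44526

44526


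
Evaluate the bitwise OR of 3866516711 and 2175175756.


0b11100110011101100101110011100111 | 0b10000001101001101000110001001100 = 0b11100111111101101101110011101111 = 3891715311

3891715311


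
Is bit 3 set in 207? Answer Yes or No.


0b11001111, bit 3 = 1. Yes

Yes


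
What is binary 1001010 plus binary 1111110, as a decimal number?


1001010 + 1111110 = 11001000 = 200

200


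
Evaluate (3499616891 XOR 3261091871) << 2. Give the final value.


Step 1: 3499616891 ^ 3261091871 = 318224996
Step 2: 318224996 << 2 = 1272899984

1272899984


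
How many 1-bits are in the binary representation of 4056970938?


0b11110001110100000111011010111010 has 18 set bits

18


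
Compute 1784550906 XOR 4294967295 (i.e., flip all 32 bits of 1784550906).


1784550906 ^ 4294967295 = 2510416389

2510416389


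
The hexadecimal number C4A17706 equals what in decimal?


C4A17706 hex = 3298916102 decimal

3298916102


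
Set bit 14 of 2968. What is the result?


2968 | (1 << 14) = 2968 | 16384 = 19352

19352


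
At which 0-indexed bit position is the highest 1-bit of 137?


0b10001001. Highest set bit at position 7

7


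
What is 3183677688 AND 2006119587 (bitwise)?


0b10111101110000110001000011111000 & 0b1110111100100101111010010100011 = 0b110101100000100001000010100000 = 897716384

897716384


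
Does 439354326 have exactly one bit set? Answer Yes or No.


0b11010001100000000001111010110. Multiple bits set => No

No


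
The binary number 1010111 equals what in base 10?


1010111 in decimal = 87

87


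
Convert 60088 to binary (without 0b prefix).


60088 = 1110101010111000 in binary

1110101010111000


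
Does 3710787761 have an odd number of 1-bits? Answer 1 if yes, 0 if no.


0b11011101001011100010000010110001 has 15 ones => parity 1

1


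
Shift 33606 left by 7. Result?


0b1000001101000110 << 7 = 0b10000011010001100000000 = 4301568

4301568


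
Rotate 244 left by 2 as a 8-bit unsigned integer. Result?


Rotate 0b11110100 left by 2 (8-bit) = 0b11010011 = 211

211


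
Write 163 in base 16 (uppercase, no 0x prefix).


163 = A3 hex

A3


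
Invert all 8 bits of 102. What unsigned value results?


102 ^ 255 = 153

153


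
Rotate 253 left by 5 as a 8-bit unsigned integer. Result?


Rotate 0b11111101 left by 5 (8-bit) = 0b10111111 = 191

191


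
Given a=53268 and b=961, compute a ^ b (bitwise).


53268 ^ 961 = 54229

54229


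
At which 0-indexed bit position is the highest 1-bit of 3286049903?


0b11000011110111010010010001101111. Highest set bit at position 31

31


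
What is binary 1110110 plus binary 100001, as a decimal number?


1110110 + 100001 = 10010111 = 151

151


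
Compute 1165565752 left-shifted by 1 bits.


0b1000101011110010001111100111000 << 1 = 0b10001010111100100011111001110000 = 2331131504

2331131504


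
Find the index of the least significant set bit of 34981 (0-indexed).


0b1000100010100101. Lowest set bit at position 0

0


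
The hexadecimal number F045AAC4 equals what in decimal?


F045AAC4 hex = 4031097540 decimal

4031097540


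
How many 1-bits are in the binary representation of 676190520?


0b101000010011011101100100111000 has 14 set bits

14


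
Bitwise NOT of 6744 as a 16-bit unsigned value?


~0b1101001011000 = 0b1110010110100111 = 58791 (16-bit unsigned)

58791


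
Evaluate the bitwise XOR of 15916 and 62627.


0b11111000101100 ^ 0b1111010010100011 = 0b1100101010001111 = 51855

51855


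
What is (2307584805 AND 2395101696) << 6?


Step 1: 2307584805 & 2395101696 = 2290242048
Step 2: 2290242048 << 6 = 146575491072

146575491072


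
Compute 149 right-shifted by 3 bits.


0b10010101 >> 3 = 0b10010 = 18

18


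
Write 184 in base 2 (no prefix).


184 = 10111000 in binary

10111000


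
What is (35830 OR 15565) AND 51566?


Step 1: 35830 | 15565 = 49151
Step 2: 49151 & 51566 = 35182

35182


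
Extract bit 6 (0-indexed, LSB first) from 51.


0b110011, position 6 = 0

0


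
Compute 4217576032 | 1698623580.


0b11111011011000110001101001100000 | 0b1100101001111101111000001011100 = 0b11111111011111111111101001111100 = 4286577276

4286577276


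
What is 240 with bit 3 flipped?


240 ^ (1 << 3) = 240 ^ 8 = 248

248


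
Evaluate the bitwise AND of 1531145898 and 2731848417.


0b1011011010000110110111010101010 & 0b10100010110101001011001011100001 = 0b10010000000010001010100000 = 37757600

37757600


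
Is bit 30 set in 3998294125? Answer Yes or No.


0b11101110010100010010000001101101, bit 30 = 1. Yes

Yes


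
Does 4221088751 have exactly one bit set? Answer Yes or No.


0b11111011100110001011001111101111. Multiple bits set => No

No


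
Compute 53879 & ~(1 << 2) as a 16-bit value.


53879 & ~(1 << 2) = 53875

53875


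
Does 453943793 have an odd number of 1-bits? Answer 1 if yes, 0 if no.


0b11011000011101010000111110001 has 15 ones => parity 1

1


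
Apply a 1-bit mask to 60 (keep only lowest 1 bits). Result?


60 & 1 = 0

0


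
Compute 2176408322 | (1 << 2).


2176408322 | (1 << 2) = 2176408322 | 4 = 2176408326

2176408326


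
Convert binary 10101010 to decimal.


10101010 in decimal = 170

170


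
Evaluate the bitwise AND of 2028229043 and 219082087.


0b1111000111001000101000110110011 & 0b1101000011101110110101100111 = 0b1000000001000100000100100011 = 134496547

134496547


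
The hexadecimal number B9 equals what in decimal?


B9 hex = 185 decimal

185


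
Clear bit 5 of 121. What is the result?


121 & ~(1 << 5) = 89

89


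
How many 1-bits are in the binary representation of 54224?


0b1101001111010000 has 8 set bits

8


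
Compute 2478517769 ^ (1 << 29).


2478517769 ^ (1 << 29) = 2478517769 ^ 536870912 = 3015388681

3015388681


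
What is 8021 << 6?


0b1111101010101 << 6 = 0b1111101010101000000 = 513344

513344


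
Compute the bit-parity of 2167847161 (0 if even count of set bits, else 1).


0b10000001001101101011100011111001 has 16 ones => parity 0

0


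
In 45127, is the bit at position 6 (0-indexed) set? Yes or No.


0b1011000001000111, bit 6 = 1. Yes

Yes


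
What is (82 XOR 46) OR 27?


Step 1: 82 ^ 46 = 124
Step 2: 124 | 27 = 127

127


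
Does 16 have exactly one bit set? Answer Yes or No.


0b10000. Only one bit set => Yes

Yes


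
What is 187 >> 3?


0b10111011 >> 3 = 0b10111 = 23

23


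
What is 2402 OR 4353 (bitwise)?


0b100101100010 | 0b1000100000001 = 0b1100101100011 = 6499

6499


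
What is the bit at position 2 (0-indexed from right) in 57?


0b111001, position 2 = 0

0


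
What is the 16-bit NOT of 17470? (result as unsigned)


~0b100010000111110 = 0b1011101111000001 = 48065 (16-bit unsigned)

48065


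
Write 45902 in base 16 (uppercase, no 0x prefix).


45902 = B34E hex

B34E


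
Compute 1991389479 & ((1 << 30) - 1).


1991389479 & 1073741823 = 917647655

917647655


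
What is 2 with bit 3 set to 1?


2 | (1 << 3) = 2 | 8 = 10

10


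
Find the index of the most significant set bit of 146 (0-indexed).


0b10010010. Highest set bit at position 7

7


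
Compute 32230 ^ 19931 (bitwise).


0b111110111100110 ^ 0b100110111011011 = 0b11000000111101 = 12349

12349


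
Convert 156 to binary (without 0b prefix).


156 = 10011100 in binary

10011100


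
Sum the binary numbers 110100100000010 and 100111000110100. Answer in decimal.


110100100000010 + 100111000110100 = 1011011100110110 = 46902

46902


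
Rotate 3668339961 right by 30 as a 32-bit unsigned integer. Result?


Rotate 0b11011010101001100110110011111001 right by 30 (32-bit) = 0b1101010100110011011001111100111 = 1788457959

1788457959


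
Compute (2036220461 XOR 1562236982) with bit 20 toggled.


Step 1: 2036220461 ^ 1562236982 = 608410139
Step 2: 608410139 ^ (1 << 20) = 608410139 ^ 1048576 = 609458715

609458715


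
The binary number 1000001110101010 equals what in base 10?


1000001110101010 in decimal = 33706

33706


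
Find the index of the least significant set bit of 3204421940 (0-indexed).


0b10111110111111111001100100110100. Lowest set bit at position 2

2


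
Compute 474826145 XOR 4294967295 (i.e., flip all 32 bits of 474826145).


474826145 ^ 4294967295 = 3820141150

3820141150


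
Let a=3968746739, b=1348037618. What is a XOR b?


3968746739 ^ 1348037618 = 3168218881

3168218881


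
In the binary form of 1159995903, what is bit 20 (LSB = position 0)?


0b1000101001001000010000111111111, position 20 = 0

0


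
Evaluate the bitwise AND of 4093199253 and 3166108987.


0b11110011111110010100001110010101 & 0b10111100101101101111110100111011 = 0b10110000101100000100000100010001 = 2964341009

2964341009


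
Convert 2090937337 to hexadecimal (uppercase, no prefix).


2090937337 = 7CA12BF9 hex

7CA12BF9


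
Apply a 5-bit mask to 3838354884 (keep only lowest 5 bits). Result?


3838354884 & 31 = 4

4


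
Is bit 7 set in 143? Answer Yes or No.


0b10001111, bit 7 = 1. Yes

Yes


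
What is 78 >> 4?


0b1001110 >> 4 = 0b100 = 4

4


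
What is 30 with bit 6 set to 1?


30 | (1 << 6) = 30 | 64 = 94

94


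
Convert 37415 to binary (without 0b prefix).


37415 = 1001001000100111 in binary

1001001000100111


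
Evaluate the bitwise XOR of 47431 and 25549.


0b1011100101000111 ^ 0b110001111001101 = 0b1101101010001010 = 55946

55946


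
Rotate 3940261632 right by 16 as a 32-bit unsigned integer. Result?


Rotate 0b11101010110110111001111100000000 right by 16 (32-bit) = 0b10011111000000001110101011011011 = 2667637467

2667637467


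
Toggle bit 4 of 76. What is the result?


76 ^ (1 << 4) = 76 ^ 16 = 92

92


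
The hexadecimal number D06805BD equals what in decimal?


D06805BD hex = 3496478141 decimal

3496478141


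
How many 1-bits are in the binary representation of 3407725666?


0b11001011000111011100010001100010 has 15 set bits

15


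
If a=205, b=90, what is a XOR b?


205 ^ 90 = 151

151


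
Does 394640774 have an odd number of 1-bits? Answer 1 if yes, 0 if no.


0b10111100001011011110110000110 has 16 ones => parity 0

0


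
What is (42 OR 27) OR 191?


Step 1: 42 | 27 = 59
Step 2: 59 | 191 = 191

191


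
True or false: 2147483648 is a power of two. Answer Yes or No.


0b10000000000000000000000000000000. Only one bit set => Yes

Yes


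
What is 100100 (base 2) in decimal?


100100 in decimal = 36

36


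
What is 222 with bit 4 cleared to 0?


222 & ~(1 << 4) = 206

206


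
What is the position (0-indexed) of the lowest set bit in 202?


0b11001010. Lowest set bit at position 1

1


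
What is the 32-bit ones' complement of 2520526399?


2520526399 ^ 4294967295 = 1774440896

1774440896


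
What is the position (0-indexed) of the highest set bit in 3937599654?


0b11101010101100110000000010100110. Highest set bit at position 31

31


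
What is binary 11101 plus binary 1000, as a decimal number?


11101 + 1000 = 100101 = 37

37


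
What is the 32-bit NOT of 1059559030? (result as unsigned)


~0b111111001001111001011001110110 = 0b11000000110110000110100110001001 = 3235408265 (32-bit unsigned)

3235408265


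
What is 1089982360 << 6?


0b1000000111101111100111110011000 << 6 = 0b1000000111101111100111110011000000000 = 69758871040

69758871040


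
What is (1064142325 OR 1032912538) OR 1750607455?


Step 1: 1064142325 | 1032912538 = 1073610751
Step 2: 1073610751 | 1750607455 = 2147352575

2147352575


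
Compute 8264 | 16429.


0b10000001001000 | 0b100000000101101 = 0b110000001101101 = 24685

24685


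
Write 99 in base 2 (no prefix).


99 = 1100011 in binary

1100011


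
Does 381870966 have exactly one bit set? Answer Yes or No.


0b10110110000101110001101110110. Multiple bits set => No

No


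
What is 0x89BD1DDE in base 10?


89BD1DDE hex = 2310872542 decimal

2310872542


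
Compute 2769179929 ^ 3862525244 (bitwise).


0b10100101000011100101010100011001 ^ 0b11100110001110010111010100111100 = 0b1000011001101110010000000100101 = 1127686181

1127686181


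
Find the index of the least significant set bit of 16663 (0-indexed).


0b100000100010111. Lowest set bit at position 0

0


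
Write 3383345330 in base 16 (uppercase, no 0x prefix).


3383345330 = C9A9C0B2 hex

C9A9C0B2


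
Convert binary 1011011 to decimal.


1011011 in decimal = 91

91


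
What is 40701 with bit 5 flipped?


40701 ^ (1 << 5) = 40701 ^ 32 = 40669

40669


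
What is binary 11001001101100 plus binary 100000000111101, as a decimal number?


11001001101100 + 100000000111101 = 111001010101001 = 29353

29353


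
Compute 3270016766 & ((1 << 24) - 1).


3270016766 & 16777215 = 15236862

15236862


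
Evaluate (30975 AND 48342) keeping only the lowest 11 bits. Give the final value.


Step 1: 30975 & 48342 = 14550
Step 2: 14550 & 2047 = 214

214


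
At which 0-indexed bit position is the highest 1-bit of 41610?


0b1010001010001010. Highest set bit at position 15

15


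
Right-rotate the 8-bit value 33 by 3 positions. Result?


Rotate 0b100001 right by 3 (8-bit) = 0b100100 = 36

36


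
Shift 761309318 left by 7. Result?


0b101101011000001010100010000110 << 7 = 0b1011010110000010101000100001100000000 = 97447592704

97447592704


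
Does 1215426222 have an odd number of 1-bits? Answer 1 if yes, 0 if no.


0b1001000011100011110111010101110 has 17 ones => parity 1

1


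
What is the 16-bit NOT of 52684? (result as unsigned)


~0b1100110111001100 = 0b11001000110011 = 12851 (16-bit unsigned)

12851


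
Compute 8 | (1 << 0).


8 | (1 << 0) = 8 | 1 = 9

9


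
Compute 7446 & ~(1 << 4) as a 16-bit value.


7446 & ~(1 << 4) = 7430

7430


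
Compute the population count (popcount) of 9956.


0b10011011100100 has 7 set bits

7


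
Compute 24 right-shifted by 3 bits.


0b11000 >> 3 = 0b11 = 3

3


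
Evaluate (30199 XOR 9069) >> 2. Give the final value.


Step 1: 30199 ^ 9069 = 22170
Step 2: 22170 >> 2 = 5542

5542
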